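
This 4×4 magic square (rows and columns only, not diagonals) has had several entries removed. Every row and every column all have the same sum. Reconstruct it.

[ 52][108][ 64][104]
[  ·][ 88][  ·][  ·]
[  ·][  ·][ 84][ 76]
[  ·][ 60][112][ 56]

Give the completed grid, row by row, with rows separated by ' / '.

Row 1 is already complete: 52 + 108 + 64 + 104 = 328, so that is the magic constant.
From row 4, 328 − (60 + 112 + 56) gives (4,1) = 100.
The remaining cell in column 2 is (3,2) = 328 − 256 = 72.
Using column 3: 64 + 84 + 112 + ? → (2,3) = 328 − 260 = 68.
Using column 4: 104 + 76 + 56 + ? → (2,4) = 328 − 236 = 92.
Row 2 must total 328; the given cells sum to 248, so (2,1) = 80.
From row 3, 328 − (72 + 84 + 76) gives (3,1) = 96.

52 108 64 104 / 80 88 68 92 / 96 72 84 76 / 100 60 112 56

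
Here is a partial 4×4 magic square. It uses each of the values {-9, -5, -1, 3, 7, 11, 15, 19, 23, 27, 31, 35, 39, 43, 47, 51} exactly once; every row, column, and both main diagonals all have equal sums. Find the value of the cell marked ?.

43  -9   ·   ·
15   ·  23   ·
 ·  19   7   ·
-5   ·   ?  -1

51

The 16 entries sum to 336, so each line sums to 336/4 = 84.
The remaining cell in column 1 is (3,1) = 84 − 53 = 31.
Using main diagonal: 43 + 7 + (-1) + ? → (2,2) = 84 − 49 = 35.
Anti-diagonal: 23 + 19 + (-5) + ? = 84, so (1,4) = 47.
Row 1 must total 84; the given cells sum to 81, so (1,3) = 3.
Row 2 needs 84; the known cells sum to 73, so (2,4) = 11.
Using row 3: 31 + 19 + 7 + ? → (3,4) = 84 − 57 = 27.
The remaining cell in column 2 is (4,2) = 84 − 45 = 39.
The remaining cell in column 3 is (4,3) = 84 − 33 = 51.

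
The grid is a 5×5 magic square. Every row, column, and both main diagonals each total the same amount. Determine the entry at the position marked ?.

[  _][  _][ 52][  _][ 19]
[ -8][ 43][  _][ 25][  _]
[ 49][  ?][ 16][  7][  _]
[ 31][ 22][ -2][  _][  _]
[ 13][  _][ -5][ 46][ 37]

40

Anti-diagonal is complete and sums to 95; that is the magic constant.
Row 5 needs 95; the known cells sum to 91, so (5,2) = 4.
From column 1, 95 − (-8 + 49 + 31 + 13) gives (1,1) = 10.
Column 3 needs 95; the known cells sum to 61, so (2,3) = 34.
Using main diagonal: 10 + 43 + 16 + 37 + ? → (4,4) = 95 − 106 = -11.
Using row 2: -8 + 43 + 34 + 25 + ? → (2,5) = 95 − 94 = 1.
From row 4, 95 − (31 + 22 + (-2) + (-11)) gives (4,5) = 55.
Column 4 needs 95; the known cells sum to 67, so (1,4) = 28.
Column 5: 19 + 1 + 55 + 37 + ? = 95, so (3,5) = -17.
From row 1, 95 − (10 + 52 + 28 + 19) gives (1,2) = -14.
The remaining cell in row 3 is (3,2) = 95 − 55 = 40.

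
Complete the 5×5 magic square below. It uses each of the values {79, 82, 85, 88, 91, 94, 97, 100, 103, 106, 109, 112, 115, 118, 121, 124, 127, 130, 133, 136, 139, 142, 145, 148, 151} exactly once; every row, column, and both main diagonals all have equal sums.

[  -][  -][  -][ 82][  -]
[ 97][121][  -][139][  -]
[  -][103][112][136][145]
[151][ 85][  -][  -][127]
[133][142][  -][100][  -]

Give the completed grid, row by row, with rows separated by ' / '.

The 25 entries sum to 2875, so each line sums to 2875/5 = 575.
Using row 3: 103 + 112 + 136 + 145 + ? → (3,1) = 575 − 496 = 79.
The remaining cell in column 1 is (1,1) = 575 − 460 = 115.
The remaining cell in column 2 is (1,2) = 575 − 451 = 124.
Using column 4: 82 + 139 + 136 + 100 + ? → (4,4) = 575 − 457 = 118.
Using main diagonal: 115 + 121 + 112 + 118 + ? → (5,5) = 575 − 466 = 109.
Anti-diagonal must total 575; the given cells sum to 469, so (1,5) = 106.
The remaining cell in row 1 is (1,3) = 575 − 427 = 148.
Row 4 needs 575; the known cells sum to 481, so (4,3) = 94.
From row 5, 575 − (133 + 142 + 100 + 109) gives (5,3) = 91.
Column 3: 148 + 112 + 94 + 91 + ? = 575, so (2,3) = 130.
Column 5 needs 575; the known cells sum to 487, so (2,5) = 88.

115 124 148 82 106 / 97 121 130 139 88 / 79 103 112 136 145 / 151 85 94 118 127 / 133 142 91 100 109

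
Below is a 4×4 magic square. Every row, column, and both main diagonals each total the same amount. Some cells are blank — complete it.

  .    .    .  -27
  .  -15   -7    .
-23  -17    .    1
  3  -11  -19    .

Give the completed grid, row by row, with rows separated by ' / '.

-3 -5 -13 -27 / -25 -15 -7 -1 / -23 -17 -9 1 / 3 -11 -19 -21

Anti-diagonal is already complete: -27 + -7 + -17 + 3 = -48, so that is the magic constant.
Row 3: -23 + (-17) + 1 + ? = -48, so (3,3) = -9.
The remaining cell in row 4 is (4,4) = -48 − (-27) = -21.
The remaining cell in column 2 is (1,2) = -48 − (-43) = -5.
From column 3, -48 − (-7 + (-9) + (-19)) gives (1,3) = -13.
The remaining cell in column 4 is (2,4) = -48 − (-47) = -1.
Main diagonal needs -48; the known cells sum to -45, so (1,1) = -3.
Row 2 must total -48; the given cells sum to -23, so (2,1) = -25.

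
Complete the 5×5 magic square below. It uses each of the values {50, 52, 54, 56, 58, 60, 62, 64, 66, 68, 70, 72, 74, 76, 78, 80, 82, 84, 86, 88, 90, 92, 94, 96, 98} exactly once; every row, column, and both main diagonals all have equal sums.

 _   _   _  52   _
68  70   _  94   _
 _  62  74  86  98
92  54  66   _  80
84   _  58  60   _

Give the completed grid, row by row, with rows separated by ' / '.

The 25 entries sum to 1850, so each line sums to 1850/5 = 370.
Using row 3: 62 + 74 + 86 + 98 + ? → (3,1) = 370 − 320 = 50.
Using row 4: 92 + 54 + 66 + 80 + ? → (4,4) = 370 − 292 = 78.
Column 1 needs 370; the known cells sum to 294, so (1,1) = 76.
Using main diagonal: 76 + 70 + 74 + 78 + ? → (5,5) = 370 − 298 = 72.
Using anti-diagonal: 94 + 74 + 54 + 84 + ? → (1,5) = 370 − 306 = 64.
Row 5 must total 370; the given cells sum to 274, so (5,2) = 96.
Column 2 must total 370; the given cells sum to 282, so (1,2) = 88.
Using column 5: 64 + 98 + 80 + 72 + ? → (2,5) = 370 − 314 = 56.
Using row 1: 76 + 88 + 52 + 64 + ? → (1,3) = 370 − 280 = 90.
Using row 2: 68 + 70 + 94 + 56 + ? → (2,3) = 370 − 288 = 82.

76 88 90 52 64 / 68 70 82 94 56 / 50 62 74 86 98 / 92 54 66 78 80 / 84 96 58 60 72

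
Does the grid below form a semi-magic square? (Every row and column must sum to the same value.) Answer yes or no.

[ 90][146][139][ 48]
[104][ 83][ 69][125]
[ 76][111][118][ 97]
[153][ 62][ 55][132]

Row 1: 90 + 146 + 139 + 48 = 423.
Row 2: 104 + 83 + 69 + 125 = 381.
Row 3: 76 + 111 + 118 + 97 = 402.
Row 4: 153 + 62 + 55 + 132 = 402.
Column 1: 90 + 104 + 76 + 153 = 423.
Column 2: 146 + 83 + 111 + 62 = 402.
Column 3: 139 + 69 + 118 + 55 = 381.
Column 4: 48 + 125 + 97 + 132 = 402.

No — column 4 sums to 402 but row 1 sums to 423.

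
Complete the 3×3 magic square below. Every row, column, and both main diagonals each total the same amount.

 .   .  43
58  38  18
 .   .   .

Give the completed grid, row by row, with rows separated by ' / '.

Row 2 is already complete: 58 + 38 + 18 = 114, so that is the magic constant.
Column 3 must total 114; the given cells sum to 61, so (3,3) = 53.
Main diagonal: 38 + 53 + ? = 114, so (1,1) = 23.
Using anti-diagonal: 43 + 38 + ? → (3,1) = 114 − 81 = 33.
Row 1 must total 114; the given cells sum to 66, so (1,2) = 48.
The remaining cell in row 3 is (3,2) = 114 − 86 = 28.

23 48 43 / 58 38 18 / 33 28 53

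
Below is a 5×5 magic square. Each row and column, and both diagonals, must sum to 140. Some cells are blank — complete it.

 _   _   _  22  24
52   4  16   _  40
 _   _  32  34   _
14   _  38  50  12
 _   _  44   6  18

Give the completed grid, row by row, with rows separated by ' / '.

36 48 10 22 24 / 52 4 16 28 40 / 8 20 32 34 46 / 14 26 38 50 12 / 30 42 44 6 18

Row 2 must total 140; the given cells sum to 112, so (2,4) = 28.
Using row 4: 14 + 38 + 50 + 12 + ? → (4,2) = 140 − 114 = 26.
The remaining cell in column 3 is (1,3) = 140 − 130 = 10.
Column 5 must total 140; the given cells sum to 94, so (3,5) = 46.
The remaining cell in main diagonal is (1,1) = 140 − 104 = 36.
Anti-diagonal must total 140; the given cells sum to 110, so (5,1) = 30.
The remaining cell in row 1 is (1,2) = 140 − 92 = 48.
Row 5: 30 + 44 + 6 + 18 + ? = 140, so (5,2) = 42.
The remaining cell in column 1 is (3,1) = 140 − 132 = 8.
Column 2: 48 + 4 + 26 + 42 + ? = 140, so (3,2) = 20.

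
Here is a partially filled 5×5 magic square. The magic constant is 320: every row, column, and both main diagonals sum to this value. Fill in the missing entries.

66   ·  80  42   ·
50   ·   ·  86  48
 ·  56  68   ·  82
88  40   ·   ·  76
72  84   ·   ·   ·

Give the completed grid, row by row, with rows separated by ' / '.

66 78 80 42 54 / 50 62 74 86 48 / 44 56 68 70 82 / 88 40 52 64 76 / 72 84 46 58 60

Column 1: 66 + 50 + 88 + 72 + ? = 320, so (3,1) = 44.
Using anti-diagonal: 86 + 68 + 40 + 72 + ? → (1,5) = 320 − 266 = 54.
The remaining cell in row 1 is (1,2) = 320 − 242 = 78.
Row 3 needs 320; the known cells sum to 250, so (3,4) = 70.
Using column 2: 78 + 56 + 40 + 84 + ? → (2,2) = 320 − 258 = 62.
Column 5 needs 320; the known cells sum to 260, so (5,5) = 60.
The remaining cell in main diagonal is (4,4) = 320 − 256 = 64.
Row 2 must total 320; the given cells sum to 246, so (2,3) = 74.
From row 4, 320 − (88 + 40 + 64 + 76) gives (4,3) = 52.
Using column 3: 80 + 74 + 68 + 52 + ? → (5,3) = 320 − 274 = 46.
Column 4 must total 320; the given cells sum to 262, so (5,4) = 58.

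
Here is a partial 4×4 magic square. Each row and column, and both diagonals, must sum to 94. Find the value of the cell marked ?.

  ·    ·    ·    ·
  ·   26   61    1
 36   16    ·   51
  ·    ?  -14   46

Row 2 must total 94; the given cells sum to 88, so (2,1) = 6.
Row 3: 36 + 16 + 51 + ? = 94, so (3,3) = -9.
The remaining cell in column 3 is (1,3) = 94 − 38 = 56.
Column 4 must total 94; the given cells sum to 98, so (1,4) = -4.
Main diagonal needs 94; the known cells sum to 63, so (1,1) = 31.
Anti-diagonal: -4 + 61 + 16 + ? = 94, so (4,1) = 21.
Using row 1: 31 + 56 + (-4) + ? → (1,2) = 94 − 83 = 11.
From row 4, 94 − (21 + (-14) + 46) gives (4,2) = 41.

41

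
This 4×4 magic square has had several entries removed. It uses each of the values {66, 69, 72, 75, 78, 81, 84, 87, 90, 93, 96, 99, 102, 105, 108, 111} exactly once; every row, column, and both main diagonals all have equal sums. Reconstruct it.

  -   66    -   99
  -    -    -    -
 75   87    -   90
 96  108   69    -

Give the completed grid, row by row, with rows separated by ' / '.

The 16 entries sum to 1416, so each line sums to 1416/4 = 354.
From row 3, 354 − (75 + 87 + 90) gives (3,3) = 102.
Row 4 must total 354; the given cells sum to 273, so (4,4) = 81.
Column 2 needs 354; the known cells sum to 261, so (2,2) = 93.
Column 4 needs 354; the known cells sum to 270, so (2,4) = 84.
The remaining cell in main diagonal is (1,1) = 354 − 276 = 78.
From anti-diagonal, 354 − (99 + 87 + 96) gives (2,3) = 72.
The remaining cell in row 1 is (1,3) = 354 − 243 = 111.
Row 2 must total 354; the given cells sum to 249, so (2,1) = 105.

78 66 111 99 / 105 93 72 84 / 75 87 102 90 / 96 108 69 81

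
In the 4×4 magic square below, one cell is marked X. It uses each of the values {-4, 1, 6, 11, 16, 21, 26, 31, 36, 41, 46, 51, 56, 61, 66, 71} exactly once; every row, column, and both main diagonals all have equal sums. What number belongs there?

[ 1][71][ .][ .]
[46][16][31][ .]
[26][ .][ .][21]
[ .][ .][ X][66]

The 16 entries sum to 536, so each line sums to 536/4 = 134.
Row 2: 46 + 16 + 31 + ? = 134, so (2,4) = 41.
Column 1: 1 + 46 + 26 + ? = 134, so (4,1) = 61.
Column 4: 41 + 21 + 66 + ? = 134, so (1,4) = 6.
Using main diagonal: 1 + 16 + 66 + ? → (3,3) = 134 − 83 = 51.
From anti-diagonal, 134 − (6 + 31 + 61) gives (3,2) = 36.
Row 1 must total 134; the given cells sum to 78, so (1,3) = 56.
From column 2, 134 − (71 + 16 + 36) gives (4,2) = 11.
From column 3, 134 − (56 + 31 + 51) gives (4,3) = -4.

-4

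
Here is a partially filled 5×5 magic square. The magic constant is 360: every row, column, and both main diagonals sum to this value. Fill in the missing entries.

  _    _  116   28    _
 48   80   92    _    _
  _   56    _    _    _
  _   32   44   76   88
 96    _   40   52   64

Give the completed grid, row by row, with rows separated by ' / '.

72 84 116 28 60 / 48 80 92 104 36 / 24 56 68 100 112 / 120 32 44 76 88 / 96 108 40 52 64

Row 4: 32 + 44 + 76 + 88 + ? = 360, so (4,1) = 120.
Row 5 must total 360; the given cells sum to 252, so (5,2) = 108.
Column 2 needs 360; the known cells sum to 276, so (1,2) = 84.
Column 3 must total 360; the given cells sum to 292, so (3,3) = 68.
From main diagonal, 360 − (80 + 68 + 76 + 64) gives (1,1) = 72.
The remaining cell in row 1 is (1,5) = 360 − 300 = 60.
Column 1 needs 360; the known cells sum to 336, so (3,1) = 24.
Anti-diagonal must total 360; the given cells sum to 256, so (2,4) = 104.
Row 2 must total 360; the given cells sum to 324, so (2,5) = 36.
Column 4: 28 + 104 + 76 + 52 + ? = 360, so (3,4) = 100.
Column 5: 60 + 36 + 88 + 64 + ? = 360, so (3,5) = 112.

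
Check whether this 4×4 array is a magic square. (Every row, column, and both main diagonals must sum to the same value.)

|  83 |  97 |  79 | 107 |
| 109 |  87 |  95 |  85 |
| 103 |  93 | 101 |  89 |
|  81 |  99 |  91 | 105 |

No — column 2 sums to 376 but column 3 sums to 366.

Row 1: 83 + 97 + 79 + 107 = 366.
Row 2: 109 + 87 + 95 + 85 = 376.
Row 3: 103 + 93 + 101 + 89 = 386.
Row 4: 81 + 99 + 91 + 105 = 376.
Column 1: 83 + 109 + 103 + 81 = 376.
Column 2: 97 + 87 + 93 + 99 = 376.
Column 3: 79 + 95 + 101 + 91 = 366.
Column 4: 107 + 85 + 89 + 105 = 386.
Main diagonal: 83 + 87 + 101 + 105 = 376.
Anti-diagonal: 107 + 95 + 93 + 81 = 376.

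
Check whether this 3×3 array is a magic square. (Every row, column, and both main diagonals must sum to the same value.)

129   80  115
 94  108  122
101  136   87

Yes

Row 1: 129 + 80 + 115 = 324.
Row 2: 94 + 108 + 122 = 324.
Row 3: 101 + 136 + 87 = 324.
Column 1: 129 + 94 + 101 = 324.
Column 2: 80 + 108 + 136 = 324.
Column 3: 115 + 122 + 87 = 324.
Main diagonal: 129 + 108 + 87 = 324.
Anti-diagonal: 115 + 108 + 101 = 324.
All lines sum to 324.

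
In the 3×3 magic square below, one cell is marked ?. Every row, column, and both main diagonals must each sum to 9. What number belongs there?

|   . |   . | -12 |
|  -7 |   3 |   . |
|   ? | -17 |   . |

The remaining cell in row 2 is (2,3) = 9 − (-4) = 13.
The remaining cell in column 2 is (1,2) = 9 − (-14) = 23.
Column 3 must total 9; the given cells sum to 1, so (3,3) = 8.
From main diagonal, 9 − (3 + 8) gives (1,1) = -2.
The remaining cell in anti-diagonal is (3,1) = 9 − (-9) = 18.

18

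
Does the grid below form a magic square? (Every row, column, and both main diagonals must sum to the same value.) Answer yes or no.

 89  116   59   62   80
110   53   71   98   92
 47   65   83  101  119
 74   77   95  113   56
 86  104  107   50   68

Row 1: 89 + 116 + 59 + 62 + 80 = 406.
Row 2: 110 + 53 + 71 + 98 + 92 = 424.
Row 3: 47 + 65 + 83 + 101 + 119 = 415.
Row 4: 74 + 77 + 95 + 113 + 56 = 415.
Row 5: 86 + 104 + 107 + 50 + 68 = 415.
Column 1: 89 + 110 + 47 + 74 + 86 = 406.
Column 2: 116 + 53 + 65 + 77 + 104 = 415.
Column 3: 59 + 71 + 83 + 95 + 107 = 415.
Column 4: 62 + 98 + 101 + 113 + 50 = 424.
Column 5: 80 + 92 + 119 + 56 + 68 = 415.
Main diagonal: 89 + 53 + 83 + 113 + 68 = 406.
Anti-diagonal: 80 + 98 + 83 + 77 + 86 = 424.

No — row 1 sums to 406 but column 4 sums to 424.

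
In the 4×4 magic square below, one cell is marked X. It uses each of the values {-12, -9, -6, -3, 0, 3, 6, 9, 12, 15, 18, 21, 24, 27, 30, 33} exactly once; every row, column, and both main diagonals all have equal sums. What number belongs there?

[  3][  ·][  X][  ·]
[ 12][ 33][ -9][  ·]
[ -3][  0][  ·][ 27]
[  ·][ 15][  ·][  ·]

24

The 16 entries sum to 168, so each line sums to 168/4 = 42.
Row 2 needs 42; the known cells sum to 36, so (2,4) = 6.
From row 3, 42 − (-3 + 0 + 27) gives (3,3) = 18.
The remaining cell in column 1 is (4,1) = 42 − 12 = 30.
The remaining cell in column 2 is (1,2) = 42 − 48 = -6.
The remaining cell in main diagonal is (4,4) = 42 − 54 = -12.
The remaining cell in anti-diagonal is (1,4) = 42 − 21 = 21.
Row 1 needs 42; the known cells sum to 18, so (1,3) = 24.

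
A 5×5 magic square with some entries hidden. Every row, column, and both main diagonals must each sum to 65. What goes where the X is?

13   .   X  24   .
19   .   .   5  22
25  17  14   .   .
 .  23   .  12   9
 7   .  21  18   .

Column 1 must total 65; the given cells sum to 64, so (4,1) = 1.
Column 4 needs 65; the known cells sum to 59, so (3,4) = 6.
Anti-diagonal must total 65; the given cells sum to 49, so (1,5) = 16.
Using row 3: 25 + 17 + 14 + 6 + ? → (3,5) = 65 − 62 = 3.
Row 4 must total 65; the given cells sum to 45, so (4,3) = 20.
Column 5 must total 65; the given cells sum to 50, so (5,5) = 15.
The remaining cell in main diagonal is (2,2) = 65 − 54 = 11.
Row 2 must total 65; the given cells sum to 57, so (2,3) = 8.
Row 5 needs 65; the known cells sum to 61, so (5,2) = 4.
From column 2, 65 − (11 + 17 + 23 + 4) gives (1,2) = 10.
Using column 3: 8 + 14 + 20 + 21 + ? → (1,3) = 65 − 63 = 2.

2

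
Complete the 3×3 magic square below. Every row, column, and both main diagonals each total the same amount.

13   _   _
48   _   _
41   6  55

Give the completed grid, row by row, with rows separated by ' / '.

Row 3 is already complete: 41 + 6 + 55 = 102, so that is the magic constant.
Main diagonal must total 102; the given cells sum to 68, so (2,2) = 34.
Using anti-diagonal: 34 + 41 + ? → (1,3) = 102 − 75 = 27.
From row 1, 102 − (13 + 27) gives (1,2) = 62.
The remaining cell in row 2 is (2,3) = 102 − 82 = 20.

13 62 27 / 48 34 20 / 41 6 55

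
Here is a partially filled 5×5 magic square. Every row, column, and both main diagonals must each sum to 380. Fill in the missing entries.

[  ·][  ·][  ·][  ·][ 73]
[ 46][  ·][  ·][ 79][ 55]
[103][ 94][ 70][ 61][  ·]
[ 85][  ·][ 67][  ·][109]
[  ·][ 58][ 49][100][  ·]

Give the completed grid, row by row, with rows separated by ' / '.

64 40 106 97 73 / 46 112 88 79 55 / 103 94 70 61 52 / 85 76 67 43 109 / 82 58 49 100 91

Using row 3: 103 + 94 + 70 + 61 + ? → (3,5) = 380 − 328 = 52.
Using column 5: 73 + 55 + 52 + 109 + ? → (5,5) = 380 − 289 = 91.
Using row 5: 58 + 49 + 100 + 91 + ? → (5,1) = 380 − 298 = 82.
Column 1 needs 380; the known cells sum to 316, so (1,1) = 64.
Anti-diagonal must total 380; the given cells sum to 304, so (4,2) = 76.
Using row 4: 85 + 76 + 67 + 109 + ? → (4,4) = 380 − 337 = 43.
Column 4 must total 380; the given cells sum to 283, so (1,4) = 97.
Main diagonal: 64 + 70 + 43 + 91 + ? = 380, so (2,2) = 112.
Row 2: 46 + 112 + 79 + 55 + ? = 380, so (2,3) = 88.
Column 2 must total 380; the given cells sum to 340, so (1,2) = 40.
Column 3 needs 380; the known cells sum to 274, so (1,3) = 106.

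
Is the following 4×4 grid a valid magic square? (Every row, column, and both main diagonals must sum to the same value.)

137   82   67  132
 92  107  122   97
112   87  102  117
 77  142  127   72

Row 1: 137 + 82 + 67 + 132 = 418.
Row 2: 92 + 107 + 122 + 97 = 418.
Row 3: 112 + 87 + 102 + 117 = 418.
Row 4: 77 + 142 + 127 + 72 = 418.
Column 1: 137 + 92 + 112 + 77 = 418.
Column 2: 82 + 107 + 87 + 142 = 418.
Column 3: 67 + 122 + 102 + 127 = 418.
Column 4: 132 + 97 + 117 + 72 = 418.
Main diagonal: 137 + 107 + 102 + 72 = 418.
Anti-diagonal: 132 + 122 + 87 + 77 = 418.
All lines sum to 418.

Yes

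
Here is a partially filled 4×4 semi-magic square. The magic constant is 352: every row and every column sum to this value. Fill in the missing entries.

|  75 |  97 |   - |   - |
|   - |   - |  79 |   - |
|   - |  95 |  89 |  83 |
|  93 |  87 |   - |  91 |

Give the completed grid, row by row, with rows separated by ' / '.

From row 3, 352 − (95 + 89 + 83) gives (3,1) = 85.
Using row 4: 93 + 87 + 91 + ? → (4,3) = 352 − 271 = 81.
The remaining cell in column 1 is (2,1) = 352 − 253 = 99.
Column 2: 97 + 95 + 87 + ? = 352, so (2,2) = 73.
The remaining cell in column 3 is (1,3) = 352 − 249 = 103.
From row 1, 352 − (75 + 97 + 103) gives (1,4) = 77.
Using row 2: 99 + 73 + 79 + ? → (2,4) = 352 − 251 = 101.

75 97 103 77 / 99 73 79 101 / 85 95 89 83 / 93 87 81 91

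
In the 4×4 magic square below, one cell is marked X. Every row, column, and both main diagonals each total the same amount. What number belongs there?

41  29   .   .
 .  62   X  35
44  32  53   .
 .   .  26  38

Main diagonal is complete and sums to 194; that is the magic constant.
The remaining cell in row 3 is (3,4) = 194 − 129 = 65.
Column 2: 29 + 62 + 32 + ? = 194, so (4,2) = 71.
Column 4 must total 194; the given cells sum to 138, so (1,4) = 56.
Using row 1: 41 + 29 + 56 + ? → (1,3) = 194 − 126 = 68.
From row 4, 194 − (71 + 26 + 38) gives (4,1) = 59.
Column 1 must total 194; the given cells sum to 144, so (2,1) = 50.
Column 3 needs 194; the known cells sum to 147, so (2,3) = 47.

47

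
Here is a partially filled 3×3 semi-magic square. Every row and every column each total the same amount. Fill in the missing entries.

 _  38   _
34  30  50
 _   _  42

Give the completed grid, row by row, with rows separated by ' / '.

Row 2 is already complete: 34 + 30 + 50 = 114, so that is the magic constant.
From column 2, 114 − (38 + 30) gives (3,2) = 46.
Column 3: 50 + 42 + ? = 114, so (1,3) = 22.
Row 1: 38 + 22 + ? = 114, so (1,1) = 54.
Using row 3: 46 + 42 + ? → (3,1) = 114 − 88 = 26.

54 38 22 / 34 30 50 / 26 46 42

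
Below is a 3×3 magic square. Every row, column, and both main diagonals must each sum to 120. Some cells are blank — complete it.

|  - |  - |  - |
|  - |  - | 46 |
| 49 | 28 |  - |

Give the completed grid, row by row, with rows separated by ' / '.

Row 3: 49 + 28 + ? = 120, so (3,3) = 43.
Using column 3: 46 + 43 + ? → (1,3) = 120 − 89 = 31.
Anti-diagonal needs 120; the known cells sum to 80, so (2,2) = 40.
From row 2, 120 − (40 + 46) gives (2,1) = 34.
Column 1 needs 120; the known cells sum to 83, so (1,1) = 37.
Using column 2: 40 + 28 + ? → (1,2) = 120 − 68 = 52.

37 52 31 / 34 40 46 / 49 28 43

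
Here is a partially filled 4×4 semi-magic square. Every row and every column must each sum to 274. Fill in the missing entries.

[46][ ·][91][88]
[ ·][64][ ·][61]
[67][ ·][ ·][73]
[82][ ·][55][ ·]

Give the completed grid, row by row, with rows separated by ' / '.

46 49 91 88 / 79 64 70 61 / 67 76 58 73 / 82 85 55 52

The remaining cell in row 1 is (1,2) = 274 − 225 = 49.
Column 1 needs 274; the known cells sum to 195, so (2,1) = 79.
Using column 4: 88 + 61 + 73 + ? → (4,4) = 274 − 222 = 52.
Row 2 must total 274; the given cells sum to 204, so (2,3) = 70.
The remaining cell in row 4 is (4,2) = 274 − 189 = 85.
From column 2, 274 − (49 + 64 + 85) gives (3,2) = 76.
Column 3 needs 274; the known cells sum to 216, so (3,3) = 58.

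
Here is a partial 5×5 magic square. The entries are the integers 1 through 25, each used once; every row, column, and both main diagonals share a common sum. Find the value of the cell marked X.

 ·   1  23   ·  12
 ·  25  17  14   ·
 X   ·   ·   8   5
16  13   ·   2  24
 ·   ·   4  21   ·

22

The entries are 1 through 25, which sum to 325, so each line sums to 325/5 = 65.
Row 4: 16 + 13 + 2 + 24 + ? = 65, so (4,3) = 10.
Column 3: 23 + 17 + 10 + 4 + ? = 65, so (3,3) = 11.
From column 4, 65 − (14 + 8 + 2 + 21) gives (1,4) = 20.
Anti-diagonal: 12 + 14 + 11 + 13 + ? = 65, so (5,1) = 15.
From row 1, 65 − (1 + 23 + 20 + 12) gives (1,1) = 9.
Main diagonal needs 65; the known cells sum to 47, so (5,5) = 18.
The remaining cell in row 5 is (5,2) = 65 − 58 = 7.
Column 2 must total 65; the given cells sum to 46, so (3,2) = 19.
Column 5: 12 + 5 + 24 + 18 + ? = 65, so (2,5) = 6.
Using row 2: 25 + 17 + 14 + 6 + ? → (2,1) = 65 − 62 = 3.
Using row 3: 19 + 11 + 8 + 5 + ? → (3,1) = 65 − 43 = 22.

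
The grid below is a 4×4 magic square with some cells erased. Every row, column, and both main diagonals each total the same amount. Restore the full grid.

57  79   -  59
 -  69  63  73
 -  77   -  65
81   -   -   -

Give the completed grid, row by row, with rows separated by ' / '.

Anti-diagonal is already complete: 59 + 63 + 77 + 81 = 280, so that is the magic constant.
Row 1 must total 280; the given cells sum to 195, so (1,3) = 85.
Row 2: 69 + 63 + 73 + ? = 280, so (2,1) = 75.
The remaining cell in column 1 is (3,1) = 280 − 213 = 67.
Column 2 must total 280; the given cells sum to 225, so (4,2) = 55.
Using column 4: 59 + 73 + 65 + ? → (4,4) = 280 − 197 = 83.
Using main diagonal: 57 + 69 + 83 + ? → (3,3) = 280 − 209 = 71.
Row 4 needs 280; the known cells sum to 219, so (4,3) = 61.

57 79 85 59 / 75 69 63 73 / 67 77 71 65 / 81 55 61 83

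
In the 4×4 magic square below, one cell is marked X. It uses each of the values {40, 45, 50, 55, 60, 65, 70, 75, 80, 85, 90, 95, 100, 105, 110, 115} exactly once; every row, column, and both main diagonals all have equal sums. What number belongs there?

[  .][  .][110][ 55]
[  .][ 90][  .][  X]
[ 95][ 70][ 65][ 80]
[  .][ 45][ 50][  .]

60

The 16 entries sum to 1240, so each line sums to 1240/4 = 310.
Column 2 must total 310; the given cells sum to 205, so (1,2) = 105.
Column 3 needs 310; the known cells sum to 225, so (2,3) = 85.
From anti-diagonal, 310 − (55 + 85 + 70) gives (4,1) = 100.
From row 1, 310 − (105 + 110 + 55) gives (1,1) = 40.
From row 4, 310 − (100 + 45 + 50) gives (4,4) = 115.
The remaining cell in column 1 is (2,1) = 310 − 235 = 75.
The remaining cell in column 4 is (2,4) = 310 − 250 = 60.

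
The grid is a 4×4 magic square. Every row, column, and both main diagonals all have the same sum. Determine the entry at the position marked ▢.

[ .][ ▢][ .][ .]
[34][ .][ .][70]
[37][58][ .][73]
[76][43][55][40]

Row 4 is complete and sums to 214; that is the magic constant.
From row 3, 214 − (37 + 58 + 73) gives (3,3) = 46.
Column 1: 34 + 37 + 76 + ? = 214, so (1,1) = 67.
Column 4: 70 + 73 + 40 + ? = 214, so (1,4) = 31.
Main diagonal: 67 + 46 + 40 + ? = 214, so (2,2) = 61.
From anti-diagonal, 214 − (31 + 58 + 76) gives (2,3) = 49.
From column 2, 214 − (61 + 58 + 43) gives (1,2) = 52.

52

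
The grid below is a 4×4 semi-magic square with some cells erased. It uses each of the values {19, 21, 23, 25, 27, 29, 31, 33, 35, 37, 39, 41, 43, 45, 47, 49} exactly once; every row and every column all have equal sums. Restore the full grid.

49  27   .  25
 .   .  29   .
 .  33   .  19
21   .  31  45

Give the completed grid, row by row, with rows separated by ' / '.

The 16 entries sum to 544, so each line sums to 544/4 = 136.
Row 1: 49 + 27 + 25 + ? = 136, so (1,3) = 35.
Row 4 needs 136; the known cells sum to 97, so (4,2) = 39.
Column 2 needs 136; the known cells sum to 99, so (2,2) = 37.
The remaining cell in column 3 is (3,3) = 136 − 95 = 41.
Column 4: 25 + 19 + 45 + ? = 136, so (2,4) = 47.
The remaining cell in row 2 is (2,1) = 136 − 113 = 23.
Using row 3: 33 + 41 + 19 + ? → (3,1) = 136 − 93 = 43.

49 27 35 25 / 23 37 29 47 / 43 33 41 19 / 21 39 31 45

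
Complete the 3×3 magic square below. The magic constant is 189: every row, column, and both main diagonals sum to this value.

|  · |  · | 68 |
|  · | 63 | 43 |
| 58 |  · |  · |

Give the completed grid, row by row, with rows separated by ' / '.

48 73 68 / 83 63 43 / 58 53 78

Row 2 must total 189; the given cells sum to 106, so (2,1) = 83.
Using column 1: 83 + 58 + ? → (1,1) = 189 − 141 = 48.
From column 3, 189 − (68 + 43) gives (3,3) = 78.
Row 1 needs 189; the known cells sum to 116, so (1,2) = 73.
Using row 3: 58 + 78 + ? → (3,2) = 189 − 136 = 53.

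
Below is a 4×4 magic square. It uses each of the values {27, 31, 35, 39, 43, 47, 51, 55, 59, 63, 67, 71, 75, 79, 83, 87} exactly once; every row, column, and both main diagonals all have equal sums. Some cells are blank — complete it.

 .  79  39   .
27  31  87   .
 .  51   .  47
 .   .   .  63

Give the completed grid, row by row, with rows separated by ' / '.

75 79 39 35 / 27 31 87 83 / 71 51 59 47 / 55 67 43 63

The 16 entries sum to 912, so each line sums to 912/4 = 228.
Row 2 must total 228; the given cells sum to 145, so (2,4) = 83.
From column 2, 228 − (79 + 31 + 51) gives (4,2) = 67.
Using column 4: 83 + 47 + 63 + ? → (1,4) = 228 − 193 = 35.
Using anti-diagonal: 35 + 87 + 51 + ? → (4,1) = 228 − 173 = 55.
From row 1, 228 − (79 + 39 + 35) gives (1,1) = 75.
Row 4 must total 228; the given cells sum to 185, so (4,3) = 43.
Column 1 needs 228; the known cells sum to 157, so (3,1) = 71.
From column 3, 228 − (39 + 87 + 43) gives (3,3) = 59.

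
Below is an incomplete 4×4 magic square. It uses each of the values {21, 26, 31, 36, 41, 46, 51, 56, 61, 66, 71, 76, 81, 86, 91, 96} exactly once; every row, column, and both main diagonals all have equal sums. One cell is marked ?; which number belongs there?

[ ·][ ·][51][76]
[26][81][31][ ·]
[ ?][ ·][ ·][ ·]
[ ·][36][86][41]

91

The 16 entries sum to 936, so each line sums to 936/4 = 234.
The remaining cell in row 2 is (2,4) = 234 − 138 = 96.
Row 4 needs 234; the known cells sum to 163, so (4,1) = 71.
From column 3, 234 − (51 + 31 + 86) gives (3,3) = 66.
The remaining cell in column 4 is (3,4) = 234 − 213 = 21.
Main diagonal needs 234; the known cells sum to 188, so (1,1) = 46.
Anti-diagonal: 76 + 31 + 71 + ? = 234, so (3,2) = 56.
The remaining cell in row 1 is (1,2) = 234 − 173 = 61.
The remaining cell in row 3 is (3,1) = 234 − 143 = 91.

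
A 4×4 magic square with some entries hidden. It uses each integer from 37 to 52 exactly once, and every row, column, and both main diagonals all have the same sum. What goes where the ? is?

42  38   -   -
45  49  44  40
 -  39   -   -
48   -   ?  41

37

The entries are 37 through 52, which sum to 712, so each line sums to 712/4 = 178.
Column 1 must total 178; the given cells sum to 135, so (3,1) = 43.
Using column 2: 38 + 49 + 39 + ? → (4,2) = 178 − 126 = 52.
Main diagonal: 42 + 49 + 41 + ? = 178, so (3,3) = 46.
Anti-diagonal: 44 + 39 + 48 + ? = 178, so (1,4) = 47.
The remaining cell in row 1 is (1,3) = 178 − 127 = 51.
Using row 3: 43 + 39 + 46 + ? → (3,4) = 178 − 128 = 50.
Row 4: 48 + 52 + 41 + ? = 178, so (4,3) = 37.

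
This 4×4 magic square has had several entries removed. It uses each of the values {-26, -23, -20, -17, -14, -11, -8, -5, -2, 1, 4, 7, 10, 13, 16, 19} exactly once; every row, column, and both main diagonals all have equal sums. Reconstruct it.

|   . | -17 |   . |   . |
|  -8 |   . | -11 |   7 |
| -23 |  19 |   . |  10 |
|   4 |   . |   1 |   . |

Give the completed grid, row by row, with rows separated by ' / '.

The 16 entries sum to -56, so each line sums to -56/4 = -14.
From row 2, -14 − (-8 + (-11) + 7) gives (2,2) = -2.
Using row 3: -23 + 19 + 10 + ? → (3,3) = -14 − 6 = -20.
Column 1 needs -14; the known cells sum to -27, so (1,1) = 13.
From column 2, -14 − (-17 + (-2) + 19) gives (4,2) = -14.
From column 3, -14 − (-11 + (-20) + 1) gives (1,3) = 16.
Main diagonal must total -14; the given cells sum to -9, so (4,4) = -5.
Anti-diagonal needs -14; the known cells sum to 12, so (1,4) = -26.

13 -17 16 -26 / -8 -2 -11 7 / -23 19 -20 10 / 4 -14 1 -5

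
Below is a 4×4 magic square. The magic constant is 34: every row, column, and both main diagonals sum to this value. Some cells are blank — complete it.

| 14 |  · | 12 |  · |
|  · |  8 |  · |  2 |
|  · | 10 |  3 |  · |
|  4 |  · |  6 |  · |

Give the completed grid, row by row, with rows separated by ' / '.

The remaining cell in column 3 is (2,3) = 34 − 21 = 13.
Main diagonal needs 34; the known cells sum to 25, so (4,4) = 9.
Anti-diagonal needs 34; the known cells sum to 27, so (1,4) = 7.
The remaining cell in row 1 is (1,2) = 34 − 33 = 1.
Row 2 must total 34; the given cells sum to 23, so (2,1) = 11.
From row 4, 34 − (4 + 6 + 9) gives (4,2) = 15.
Column 1: 14 + 11 + 4 + ? = 34, so (3,1) = 5.
Column 4 must total 34; the given cells sum to 18, so (3,4) = 16.

14 1 12 7 / 11 8 13 2 / 5 10 3 16 / 4 15 6 9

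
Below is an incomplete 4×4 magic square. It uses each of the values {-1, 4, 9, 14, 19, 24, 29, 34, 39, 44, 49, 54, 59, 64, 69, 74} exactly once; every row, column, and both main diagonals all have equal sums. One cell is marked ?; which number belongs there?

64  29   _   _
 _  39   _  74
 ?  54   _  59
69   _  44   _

-1

The 16 entries sum to 584, so each line sums to 584/4 = 146.
Column 2 needs 146; the known cells sum to 122, so (4,2) = 24.
From row 4, 146 − (69 + 24 + 44) gives (4,4) = 9.
From column 4, 146 − (74 + 59 + 9) gives (1,4) = 4.
Using main diagonal: 64 + 39 + 9 + ? → (3,3) = 146 − 112 = 34.
The remaining cell in anti-diagonal is (2,3) = 146 − 127 = 19.
Row 1 needs 146; the known cells sum to 97, so (1,3) = 49.
Row 2: 39 + 19 + 74 + ? = 146, so (2,1) = 14.
Row 3 needs 146; the known cells sum to 147, so (3,1) = -1.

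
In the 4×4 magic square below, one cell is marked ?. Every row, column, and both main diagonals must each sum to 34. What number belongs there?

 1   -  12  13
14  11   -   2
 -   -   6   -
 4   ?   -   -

Using row 1: 1 + 12 + 13 + ? → (1,2) = 34 − 26 = 8.
Row 2 needs 34; the known cells sum to 27, so (2,3) = 7.
Column 1 must total 34; the given cells sum to 19, so (3,1) = 15.
Using column 3: 12 + 7 + 6 + ? → (4,3) = 34 − 25 = 9.
Main diagonal must total 34; the given cells sum to 18, so (4,4) = 16.
From anti-diagonal, 34 − (13 + 7 + 4) gives (3,2) = 10.
Row 3 must total 34; the given cells sum to 31, so (3,4) = 3.
From row 4, 34 − (4 + 9 + 16) gives (4,2) = 5.

5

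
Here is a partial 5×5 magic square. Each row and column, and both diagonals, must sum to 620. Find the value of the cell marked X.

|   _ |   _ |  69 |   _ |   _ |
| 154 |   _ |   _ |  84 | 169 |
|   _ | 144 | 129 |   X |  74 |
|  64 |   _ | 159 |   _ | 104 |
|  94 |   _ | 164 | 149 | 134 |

Row 5: 94 + 164 + 149 + 134 + ? = 620, so (5,2) = 79.
From column 3, 620 − (69 + 129 + 159 + 164) gives (2,3) = 99.
The remaining cell in column 5 is (1,5) = 620 − 481 = 139.
Using anti-diagonal: 139 + 84 + 129 + 94 + ? → (4,2) = 620 − 446 = 174.
Row 2: 154 + 99 + 84 + 169 + ? = 620, so (2,2) = 114.
The remaining cell in row 4 is (4,4) = 620 − 501 = 119.
The remaining cell in column 2 is (1,2) = 620 − 511 = 109.
From main diagonal, 620 − (114 + 129 + 119 + 134) gives (1,1) = 124.
The remaining cell in row 1 is (1,4) = 620 − 441 = 179.
The remaining cell in column 1 is (3,1) = 620 − 436 = 184.
Column 4: 179 + 84 + 119 + 149 + ? = 620, so (3,4) = 89.

89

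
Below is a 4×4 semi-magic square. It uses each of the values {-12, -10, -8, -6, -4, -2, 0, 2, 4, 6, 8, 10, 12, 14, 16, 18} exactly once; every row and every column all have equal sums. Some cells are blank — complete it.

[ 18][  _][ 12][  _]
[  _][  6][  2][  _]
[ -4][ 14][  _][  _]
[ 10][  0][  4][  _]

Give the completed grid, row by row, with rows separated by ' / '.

18 -8 12 -10 / -12 6 2 16 / -4 14 -6 8 / 10 0 4 -2

The 16 entries sum to 48, so each line sums to 48/4 = 12.
Row 4 needs 12; the known cells sum to 14, so (4,4) = -2.
From column 1, 12 − (18 + (-4) + 10) gives (2,1) = -12.
Using column 2: 6 + 14 + 0 + ? → (1,2) = 12 − 20 = -8.
From column 3, 12 − (12 + 2 + 4) gives (3,3) = -6.
Row 1: 18 + (-8) + 12 + ? = 12, so (1,4) = -10.
Row 2 needs 12; the known cells sum to -4, so (2,4) = 16.
Row 3: -4 + 14 + (-6) + ? = 12, so (3,4) = 8.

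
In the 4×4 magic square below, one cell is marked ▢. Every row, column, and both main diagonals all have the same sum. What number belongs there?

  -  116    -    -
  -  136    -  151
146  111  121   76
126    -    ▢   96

141

Row 3 is complete and sums to 454; that is the magic constant.
Using column 2: 116 + 136 + 111 + ? → (4,2) = 454 − 363 = 91.
The remaining cell in column 4 is (1,4) = 454 − 323 = 131.
Main diagonal must total 454; the given cells sum to 353, so (1,1) = 101.
Anti-diagonal needs 454; the known cells sum to 368, so (2,3) = 86.
The remaining cell in row 1 is (1,3) = 454 − 348 = 106.
The remaining cell in row 2 is (2,1) = 454 − 373 = 81.
Row 4 needs 454; the known cells sum to 313, so (4,3) = 141.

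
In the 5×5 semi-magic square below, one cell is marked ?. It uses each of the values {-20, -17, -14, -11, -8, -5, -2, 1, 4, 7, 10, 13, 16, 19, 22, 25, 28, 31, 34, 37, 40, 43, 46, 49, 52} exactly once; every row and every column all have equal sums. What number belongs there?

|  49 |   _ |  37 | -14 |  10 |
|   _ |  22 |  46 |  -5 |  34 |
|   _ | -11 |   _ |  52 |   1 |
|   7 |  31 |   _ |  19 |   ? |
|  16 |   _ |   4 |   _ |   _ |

The 25 entries sum to 400, so each line sums to 400/5 = 80.
Row 1: 49 + 37 + (-14) + 10 + ? = 80, so (1,2) = -2.
Row 2 needs 80; the known cells sum to 97, so (2,1) = -17.
Column 1 must total 80; the given cells sum to 55, so (3,1) = 25.
Column 2 must total 80; the given cells sum to 40, so (5,2) = 40.
The remaining cell in column 4 is (5,4) = 80 − 52 = 28.
Using row 3: 25 + (-11) + 52 + 1 + ? → (3,3) = 80 − 67 = 13.
The remaining cell in row 5 is (5,5) = 80 − 88 = -8.
Using column 3: 37 + 46 + 13 + 4 + ? → (4,3) = 80 − 100 = -20.
Column 5 needs 80; the known cells sum to 37, so (4,5) = 43.

43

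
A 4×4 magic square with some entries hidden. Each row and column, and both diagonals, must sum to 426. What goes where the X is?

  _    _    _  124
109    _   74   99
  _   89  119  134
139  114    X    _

From row 2, 426 − (109 + 74 + 99) gives (2,2) = 144.
Row 3 needs 426; the known cells sum to 342, so (3,1) = 84.
The remaining cell in column 1 is (1,1) = 426 − 332 = 94.
The remaining cell in column 2 is (1,2) = 426 − 347 = 79.
Using column 4: 124 + 99 + 134 + ? → (4,4) = 426 − 357 = 69.
Row 1 must total 426; the given cells sum to 297, so (1,3) = 129.
From row 4, 426 − (139 + 114 + 69) gives (4,3) = 104.

104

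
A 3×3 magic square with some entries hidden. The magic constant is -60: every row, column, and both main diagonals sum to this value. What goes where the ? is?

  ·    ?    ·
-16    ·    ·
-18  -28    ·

-12

Row 3 needs -60; the known cells sum to -46, so (3,3) = -14.
Column 1: -16 + (-18) + ? = -60, so (1,1) = -26.
The remaining cell in main diagonal is (2,2) = -60 − (-40) = -20.
From anti-diagonal, -60 − (-20 + (-18)) gives (1,3) = -22.
Row 1 must total -60; the given cells sum to -48, so (1,2) = -12.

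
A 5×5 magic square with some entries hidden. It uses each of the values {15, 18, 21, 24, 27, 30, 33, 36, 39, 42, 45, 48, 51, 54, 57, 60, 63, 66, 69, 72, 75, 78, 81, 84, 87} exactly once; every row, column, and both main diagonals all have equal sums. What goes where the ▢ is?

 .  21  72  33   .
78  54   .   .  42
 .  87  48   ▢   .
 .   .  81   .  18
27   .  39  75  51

The 25 entries sum to 1275, so each line sums to 1275/5 = 255.
The remaining cell in row 5 is (5,2) = 255 − 192 = 63.
The remaining cell in column 2 is (4,2) = 255 − 225 = 30.
Column 3 must total 255; the given cells sum to 240, so (2,3) = 15.
Using row 2: 78 + 54 + 15 + 42 + ? → (2,4) = 255 − 189 = 66.
Anti-diagonal needs 255; the known cells sum to 171, so (1,5) = 84.
Row 1 must total 255; the given cells sum to 210, so (1,1) = 45.
Column 5 must total 255; the given cells sum to 195, so (3,5) = 60.
Using main diagonal: 45 + 54 + 48 + 51 + ? → (4,4) = 255 − 198 = 57.
Row 4 needs 255; the known cells sum to 186, so (4,1) = 69.
Column 1 must total 255; the given cells sum to 219, so (3,1) = 36.
Using column 4: 33 + 66 + 57 + 75 + ? → (3,4) = 255 − 231 = 24.

24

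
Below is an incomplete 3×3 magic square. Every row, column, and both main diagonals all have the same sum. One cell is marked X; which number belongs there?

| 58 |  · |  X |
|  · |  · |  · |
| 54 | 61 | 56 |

60

Row 3 is complete and sums to 171; that is the magic constant.
Column 1 needs 171; the known cells sum to 112, so (2,1) = 59.
The remaining cell in main diagonal is (2,2) = 171 − 114 = 57.
Using anti-diagonal: 57 + 54 + ? → (1,3) = 171 − 111 = 60.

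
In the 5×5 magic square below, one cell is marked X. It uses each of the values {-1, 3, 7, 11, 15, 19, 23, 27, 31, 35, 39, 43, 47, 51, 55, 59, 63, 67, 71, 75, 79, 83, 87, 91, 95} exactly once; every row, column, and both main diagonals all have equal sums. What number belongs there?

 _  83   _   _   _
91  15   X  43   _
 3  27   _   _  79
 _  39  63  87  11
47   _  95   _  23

19

The 25 entries sum to 1175, so each line sums to 1175/5 = 235.
Row 4: 39 + 63 + 87 + 11 + ? = 235, so (4,1) = 35.
Column 1 must total 235; the given cells sum to 176, so (1,1) = 59.
Column 2 must total 235; the given cells sum to 164, so (5,2) = 71.
The remaining cell in main diagonal is (3,3) = 235 − 184 = 51.
Anti-diagonal: 43 + 51 + 39 + 47 + ? = 235, so (1,5) = 55.
Row 3 must total 235; the given cells sum to 160, so (3,4) = 75.
From row 5, 235 − (47 + 71 + 95 + 23) gives (5,4) = -1.
Column 4 must total 235; the given cells sum to 204, so (1,4) = 31.
Using column 5: 55 + 79 + 11 + 23 + ? → (2,5) = 235 − 168 = 67.
Row 1 needs 235; the known cells sum to 228, so (1,3) = 7.
From row 2, 235 − (91 + 15 + 43 + 67) gives (2,3) = 19.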